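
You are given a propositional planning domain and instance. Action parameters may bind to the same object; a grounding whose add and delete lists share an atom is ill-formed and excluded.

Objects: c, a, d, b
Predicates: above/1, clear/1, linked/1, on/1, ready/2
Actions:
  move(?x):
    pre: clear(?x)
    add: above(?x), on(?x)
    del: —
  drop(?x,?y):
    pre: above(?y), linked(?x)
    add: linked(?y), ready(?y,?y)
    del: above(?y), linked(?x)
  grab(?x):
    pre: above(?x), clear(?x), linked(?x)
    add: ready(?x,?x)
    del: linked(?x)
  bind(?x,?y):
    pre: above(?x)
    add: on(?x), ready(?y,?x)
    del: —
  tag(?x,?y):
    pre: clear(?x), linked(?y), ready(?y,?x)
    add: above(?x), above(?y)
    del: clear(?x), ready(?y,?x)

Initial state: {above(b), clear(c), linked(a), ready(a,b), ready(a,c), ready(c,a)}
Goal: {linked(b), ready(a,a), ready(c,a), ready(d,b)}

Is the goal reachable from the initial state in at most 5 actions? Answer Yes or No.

1. bind(b,d)  →  {above(b), clear(c), linked(a), on(b), ready(a,b), ready(a,c), ready(c,a), ready(d,b)}
2. tag(c,a)  →  {above(a), above(b), above(c), linked(a), on(b), ready(a,b), ready(c,a), ready(d,b)}
3. drop(a,b)  →  {above(a), above(c), linked(b), on(b), ready(a,b), ready(b,b), ready(c,a), ready(d,b)}
4. bind(a,a)  →  {above(a), above(c), linked(b), on(a), on(b), ready(a,a), ready(a,b), ready(b,b), ready(c,a), ready(d,b)}
optimal plan length = 4; 4 ≤ 5

Yes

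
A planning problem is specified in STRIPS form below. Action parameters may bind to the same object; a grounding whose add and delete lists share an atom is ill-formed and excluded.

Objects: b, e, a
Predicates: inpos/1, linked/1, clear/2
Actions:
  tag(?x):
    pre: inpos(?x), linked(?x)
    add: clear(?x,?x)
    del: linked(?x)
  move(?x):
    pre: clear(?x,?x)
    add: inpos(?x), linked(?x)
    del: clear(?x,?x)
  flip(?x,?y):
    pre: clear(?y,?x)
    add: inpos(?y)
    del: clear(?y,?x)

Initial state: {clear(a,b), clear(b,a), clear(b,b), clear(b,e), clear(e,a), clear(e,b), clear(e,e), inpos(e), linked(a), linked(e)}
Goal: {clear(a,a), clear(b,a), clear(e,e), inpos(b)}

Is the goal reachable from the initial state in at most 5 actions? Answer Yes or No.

1. move(b)  →  {clear(a,b), clear(b,a), clear(b,e), clear(e,a), clear(e,b), clear(e,e), inpos(b), inpos(e), linked(a), linked(b), linked(e)}
2. flip(b,a)  →  {clear(b,a), clear(b,e), clear(e,a), clear(e,b), clear(e,e), inpos(a), inpos(b), inpos(e), linked(a), linked(b), linked(e)}
3. tag(a)  →  {clear(a,a), clear(b,a), clear(b,e), clear(e,a), clear(e,b), clear(e,e), inpos(a), inpos(b), inpos(e), linked(b), linked(e)}
optimal plan length = 3; 3 ≤ 5

Yes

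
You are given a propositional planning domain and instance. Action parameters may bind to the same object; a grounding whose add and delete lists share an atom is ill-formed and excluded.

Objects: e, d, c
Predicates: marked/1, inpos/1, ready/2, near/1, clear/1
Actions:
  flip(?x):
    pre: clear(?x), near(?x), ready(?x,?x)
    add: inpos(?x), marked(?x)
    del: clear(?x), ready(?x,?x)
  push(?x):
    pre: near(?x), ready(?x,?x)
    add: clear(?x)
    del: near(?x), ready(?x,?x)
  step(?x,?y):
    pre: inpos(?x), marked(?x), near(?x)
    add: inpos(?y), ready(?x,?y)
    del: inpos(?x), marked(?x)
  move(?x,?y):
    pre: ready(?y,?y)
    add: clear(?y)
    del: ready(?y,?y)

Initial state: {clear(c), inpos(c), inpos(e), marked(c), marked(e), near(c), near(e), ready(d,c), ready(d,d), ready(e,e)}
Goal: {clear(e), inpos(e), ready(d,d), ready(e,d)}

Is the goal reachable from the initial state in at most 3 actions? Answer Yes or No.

1. step(e,d)  →  {clear(c), inpos(c), inpos(d), marked(c), near(c), near(e), ready(d,c), ready(d,d), ready(e,d), ready(e,e)}
2. push(e)  →  {clear(c), clear(e), inpos(c), inpos(d), marked(c), near(c), ready(d,c), ready(d,d), ready(e,d)}
3. step(c,e)  →  {clear(c), clear(e), inpos(d), inpos(e), near(c), ready(c,e), ready(d,c), ready(d,d), ready(e,d)}
optimal plan length = 3; 3 ≤ 3

Yes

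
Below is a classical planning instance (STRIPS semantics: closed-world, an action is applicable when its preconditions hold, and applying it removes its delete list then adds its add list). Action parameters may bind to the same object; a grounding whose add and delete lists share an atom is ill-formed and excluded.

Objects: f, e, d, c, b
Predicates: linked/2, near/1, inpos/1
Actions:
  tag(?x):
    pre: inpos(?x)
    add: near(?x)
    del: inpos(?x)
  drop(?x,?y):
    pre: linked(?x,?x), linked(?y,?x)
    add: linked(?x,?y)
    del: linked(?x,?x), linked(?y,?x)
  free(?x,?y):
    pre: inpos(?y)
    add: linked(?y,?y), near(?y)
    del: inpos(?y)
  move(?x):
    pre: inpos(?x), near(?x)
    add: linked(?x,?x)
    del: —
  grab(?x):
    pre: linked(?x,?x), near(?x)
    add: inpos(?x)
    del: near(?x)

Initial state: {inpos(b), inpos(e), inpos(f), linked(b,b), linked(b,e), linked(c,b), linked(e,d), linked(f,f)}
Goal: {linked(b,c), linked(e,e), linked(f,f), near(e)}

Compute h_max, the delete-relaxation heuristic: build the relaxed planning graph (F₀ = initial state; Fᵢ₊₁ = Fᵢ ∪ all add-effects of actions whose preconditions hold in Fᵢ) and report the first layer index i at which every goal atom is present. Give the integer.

F0 = init (8 atoms)
F1 = F0 ∪ {linked(b,c), linked(e,e), near(b), near(e), near(f)}  (13 atoms)
goal ⊆ F1  ⇒  h_max = 1

1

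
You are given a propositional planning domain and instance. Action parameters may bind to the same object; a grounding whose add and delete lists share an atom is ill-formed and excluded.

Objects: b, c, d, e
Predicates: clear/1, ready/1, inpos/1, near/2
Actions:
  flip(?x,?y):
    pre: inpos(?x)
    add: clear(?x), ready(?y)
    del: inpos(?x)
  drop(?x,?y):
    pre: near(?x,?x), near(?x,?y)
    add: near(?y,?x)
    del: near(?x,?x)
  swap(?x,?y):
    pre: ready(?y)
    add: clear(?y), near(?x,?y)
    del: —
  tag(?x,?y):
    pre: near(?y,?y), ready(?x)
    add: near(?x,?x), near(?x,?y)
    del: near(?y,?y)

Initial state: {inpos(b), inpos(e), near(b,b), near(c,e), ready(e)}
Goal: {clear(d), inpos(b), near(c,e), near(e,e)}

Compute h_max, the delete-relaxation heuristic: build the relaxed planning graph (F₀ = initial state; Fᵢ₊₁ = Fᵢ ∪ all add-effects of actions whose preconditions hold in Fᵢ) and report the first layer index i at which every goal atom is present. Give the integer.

F0 = init (5 atoms)
F1 = F0 ∪ {clear(b), clear(e), near(b,e), near(d,e), near(e,b), near(e,e), ready(b), ready(c), ready(d)}  (14 atoms)
F2 = F1 ∪ {clear(c), clear(d), near(b,c), near(b,d), near(c,b), near(c,c), near(c,d), near(d,b), near(d,c), near(d,d), near(e,c), near(e,d)}  (26 atoms)
goal ⊆ F2  ⇒  h_max = 2

2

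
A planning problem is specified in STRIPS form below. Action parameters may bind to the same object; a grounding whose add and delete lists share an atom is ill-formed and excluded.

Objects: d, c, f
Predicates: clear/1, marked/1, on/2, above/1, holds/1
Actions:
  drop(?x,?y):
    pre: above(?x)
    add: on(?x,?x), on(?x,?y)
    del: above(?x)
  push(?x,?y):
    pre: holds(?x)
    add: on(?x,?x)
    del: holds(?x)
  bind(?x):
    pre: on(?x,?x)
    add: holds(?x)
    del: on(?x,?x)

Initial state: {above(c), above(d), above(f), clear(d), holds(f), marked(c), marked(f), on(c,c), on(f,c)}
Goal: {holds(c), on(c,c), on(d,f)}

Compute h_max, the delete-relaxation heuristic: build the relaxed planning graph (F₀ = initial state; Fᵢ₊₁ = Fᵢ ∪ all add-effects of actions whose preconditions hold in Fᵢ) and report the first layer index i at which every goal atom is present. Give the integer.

F0 = init (9 atoms)
F1 = F0 ∪ {holds(c), on(c,d), on(c,f), on(d,c), on(d,d), on(d,f), on(f,d), on(f,f)}  (17 atoms)
goal ⊆ F1  ⇒  h_max = 1

1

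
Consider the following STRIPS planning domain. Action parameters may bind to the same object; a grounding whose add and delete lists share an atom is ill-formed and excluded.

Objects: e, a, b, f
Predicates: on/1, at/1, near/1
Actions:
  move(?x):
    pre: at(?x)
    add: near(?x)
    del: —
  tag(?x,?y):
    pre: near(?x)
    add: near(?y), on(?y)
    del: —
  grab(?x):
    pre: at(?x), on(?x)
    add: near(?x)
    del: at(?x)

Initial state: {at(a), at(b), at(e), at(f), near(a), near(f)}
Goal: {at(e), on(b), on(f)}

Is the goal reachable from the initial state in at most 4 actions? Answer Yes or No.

Yes

1. tag(a,b)  →  {at(a), at(b), at(e), at(f), near(a), near(b), near(f), on(b)}
2. tag(a,f)  →  {at(a), at(b), at(e), at(f), near(a), near(b), near(f), on(b), on(f)}
optimal plan length = 2; 2 ≤ 4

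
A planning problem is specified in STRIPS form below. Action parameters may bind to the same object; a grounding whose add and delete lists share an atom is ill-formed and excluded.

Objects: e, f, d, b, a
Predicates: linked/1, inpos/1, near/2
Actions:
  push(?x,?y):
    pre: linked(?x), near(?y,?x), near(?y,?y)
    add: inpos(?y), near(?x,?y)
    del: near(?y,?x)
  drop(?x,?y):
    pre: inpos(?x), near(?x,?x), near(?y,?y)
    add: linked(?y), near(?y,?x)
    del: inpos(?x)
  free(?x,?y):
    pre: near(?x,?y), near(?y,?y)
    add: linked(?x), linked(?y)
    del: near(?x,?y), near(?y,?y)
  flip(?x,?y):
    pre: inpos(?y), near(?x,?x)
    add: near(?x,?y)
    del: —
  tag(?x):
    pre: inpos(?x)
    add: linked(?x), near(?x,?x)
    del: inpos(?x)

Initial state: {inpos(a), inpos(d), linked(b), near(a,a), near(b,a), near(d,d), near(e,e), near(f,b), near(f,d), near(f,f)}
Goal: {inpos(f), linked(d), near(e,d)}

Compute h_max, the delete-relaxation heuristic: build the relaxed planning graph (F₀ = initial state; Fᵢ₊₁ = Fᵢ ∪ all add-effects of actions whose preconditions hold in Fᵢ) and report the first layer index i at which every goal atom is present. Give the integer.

F0 = init (10 atoms)
F1 = F0 ∪ {inpos(f), linked(a), linked(d), linked(e), linked(f), near(a,d), near(b,f), near(d,a), near(e,a), near(e,d), near(f,a)}  (21 atoms)
goal ⊆ F1  ⇒  h_max = 1

1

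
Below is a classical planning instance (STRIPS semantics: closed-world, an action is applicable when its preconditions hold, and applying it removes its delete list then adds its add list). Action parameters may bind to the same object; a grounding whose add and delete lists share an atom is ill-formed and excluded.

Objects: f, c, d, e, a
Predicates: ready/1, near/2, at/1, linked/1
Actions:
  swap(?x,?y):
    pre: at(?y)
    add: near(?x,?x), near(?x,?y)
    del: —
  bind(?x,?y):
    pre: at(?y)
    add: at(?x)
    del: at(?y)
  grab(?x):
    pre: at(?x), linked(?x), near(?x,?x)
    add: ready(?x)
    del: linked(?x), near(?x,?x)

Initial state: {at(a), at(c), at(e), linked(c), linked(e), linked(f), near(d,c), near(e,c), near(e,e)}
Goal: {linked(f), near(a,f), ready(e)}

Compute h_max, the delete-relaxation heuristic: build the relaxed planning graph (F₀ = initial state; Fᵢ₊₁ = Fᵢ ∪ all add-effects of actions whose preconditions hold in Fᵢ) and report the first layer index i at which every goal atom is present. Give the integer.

2

F0 = init (9 atoms)
F1 = F0 ∪ {at(d), at(f), near(a,a), near(a,c), near(a,e), near(c,a), near(c,c), near(c,e), near(d,a), near(d,d), near(d,e), near(e,a), near(f,a), near(f,c), near(f,e), near(f,f), ready(e)}  (26 atoms)
F2 = F1 ∪ {near(a,d), near(a,f), near(c,d), near(c,f), near(d,f), near(e,d), near(e,f), near(f,d), ready(c), ready(f)}  (36 atoms)
goal ⊆ F2  ⇒  h_max = 2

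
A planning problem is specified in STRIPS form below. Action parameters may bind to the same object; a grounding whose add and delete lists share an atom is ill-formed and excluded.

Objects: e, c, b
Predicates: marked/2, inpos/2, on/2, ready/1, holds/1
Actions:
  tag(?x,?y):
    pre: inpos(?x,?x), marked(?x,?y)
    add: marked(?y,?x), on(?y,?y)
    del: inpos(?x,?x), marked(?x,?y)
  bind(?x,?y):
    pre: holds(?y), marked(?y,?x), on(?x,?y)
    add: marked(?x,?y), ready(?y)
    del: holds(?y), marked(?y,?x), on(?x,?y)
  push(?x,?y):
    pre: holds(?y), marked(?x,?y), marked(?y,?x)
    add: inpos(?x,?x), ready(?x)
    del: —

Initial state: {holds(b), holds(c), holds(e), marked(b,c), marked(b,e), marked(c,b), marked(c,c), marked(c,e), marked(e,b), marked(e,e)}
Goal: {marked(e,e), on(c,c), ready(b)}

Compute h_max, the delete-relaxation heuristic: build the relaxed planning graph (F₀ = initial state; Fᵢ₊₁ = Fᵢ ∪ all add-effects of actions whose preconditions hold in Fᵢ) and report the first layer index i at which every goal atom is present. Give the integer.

F0 = init (10 atoms)
F1 = F0 ∪ {inpos(b,b), inpos(c,c), inpos(e,e), ready(b), ready(c), ready(e)}  (16 atoms)
F2 = F1 ∪ {marked(e,c), on(b,b), on(c,c), on(e,e)}  (20 atoms)
goal ⊆ F2  ⇒  h_max = 2

2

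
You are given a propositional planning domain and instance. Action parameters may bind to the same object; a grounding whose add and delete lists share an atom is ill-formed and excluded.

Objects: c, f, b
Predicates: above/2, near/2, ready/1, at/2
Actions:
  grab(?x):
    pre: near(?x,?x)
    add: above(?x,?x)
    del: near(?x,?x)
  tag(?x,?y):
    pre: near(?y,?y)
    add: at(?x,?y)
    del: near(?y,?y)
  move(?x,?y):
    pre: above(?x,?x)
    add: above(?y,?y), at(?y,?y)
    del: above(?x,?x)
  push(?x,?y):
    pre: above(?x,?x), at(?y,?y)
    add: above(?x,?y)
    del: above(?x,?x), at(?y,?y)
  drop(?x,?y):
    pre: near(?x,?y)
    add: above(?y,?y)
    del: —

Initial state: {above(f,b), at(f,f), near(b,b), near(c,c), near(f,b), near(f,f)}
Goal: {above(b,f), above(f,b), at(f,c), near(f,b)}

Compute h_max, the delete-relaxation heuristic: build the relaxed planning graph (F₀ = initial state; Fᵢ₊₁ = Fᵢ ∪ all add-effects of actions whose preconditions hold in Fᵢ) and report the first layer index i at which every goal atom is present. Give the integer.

2

F0 = init (6 atoms)
F1 = F0 ∪ {above(b,b), above(c,c), above(f,f), at(b,b), at(b,c), at(b,f), at(c,b), at(c,c), at(c,f), at(f,b), at(f,c)}  (17 atoms)
F2 = F1 ∪ {above(b,c), above(b,f), above(c,b), above(c,f), above(f,c)}  (22 atoms)
goal ⊆ F2  ⇒  h_max = 2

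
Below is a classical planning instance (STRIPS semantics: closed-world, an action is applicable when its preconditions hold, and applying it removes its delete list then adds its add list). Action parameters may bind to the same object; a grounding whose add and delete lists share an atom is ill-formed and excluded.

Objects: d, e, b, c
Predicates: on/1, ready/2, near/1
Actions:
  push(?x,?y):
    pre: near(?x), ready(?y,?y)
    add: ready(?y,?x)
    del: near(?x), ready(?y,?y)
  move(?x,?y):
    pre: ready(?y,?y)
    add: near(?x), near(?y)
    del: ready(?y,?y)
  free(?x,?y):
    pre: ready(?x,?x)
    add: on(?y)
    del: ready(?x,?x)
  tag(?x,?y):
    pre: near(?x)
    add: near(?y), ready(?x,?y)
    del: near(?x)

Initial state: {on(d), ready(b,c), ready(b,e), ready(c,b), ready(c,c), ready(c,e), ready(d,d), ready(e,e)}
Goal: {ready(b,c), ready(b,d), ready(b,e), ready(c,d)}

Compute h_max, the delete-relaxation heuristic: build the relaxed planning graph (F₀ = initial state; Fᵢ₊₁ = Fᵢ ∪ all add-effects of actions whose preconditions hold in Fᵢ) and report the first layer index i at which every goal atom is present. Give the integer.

2

F0 = init (8 atoms)
F1 = F0 ∪ {near(b), near(c), near(d), near(e), on(b), on(c), on(e)}  (15 atoms)
F2 = F1 ∪ {ready(b,d), ready(c,d), ready(d,b), ready(d,c), ready(d,e), ready(e,b), ready(e,c), ready(e,d)}  (23 atoms)
goal ⊆ F2  ⇒  h_max = 2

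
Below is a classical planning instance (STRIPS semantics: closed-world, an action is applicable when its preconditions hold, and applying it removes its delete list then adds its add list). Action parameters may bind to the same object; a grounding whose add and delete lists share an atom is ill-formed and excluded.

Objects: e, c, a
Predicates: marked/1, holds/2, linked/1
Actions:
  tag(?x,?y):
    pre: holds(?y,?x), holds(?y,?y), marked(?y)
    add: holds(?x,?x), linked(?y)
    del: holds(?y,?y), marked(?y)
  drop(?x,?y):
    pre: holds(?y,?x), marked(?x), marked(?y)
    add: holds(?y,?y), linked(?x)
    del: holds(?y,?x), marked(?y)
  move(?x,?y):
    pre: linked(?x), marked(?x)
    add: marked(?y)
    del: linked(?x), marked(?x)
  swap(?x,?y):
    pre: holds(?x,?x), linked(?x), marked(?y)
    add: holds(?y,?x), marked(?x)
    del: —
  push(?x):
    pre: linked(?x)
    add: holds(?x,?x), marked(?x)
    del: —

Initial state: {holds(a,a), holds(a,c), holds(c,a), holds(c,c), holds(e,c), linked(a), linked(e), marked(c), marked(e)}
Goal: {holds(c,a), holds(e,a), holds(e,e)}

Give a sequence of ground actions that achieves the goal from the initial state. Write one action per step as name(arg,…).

1. swap(a,e)  →  {holds(a,a), holds(a,c), holds(c,a), holds(c,c), holds(e,a), holds(e,c), linked(a), linked(e), marked(a), marked(c), marked(e)}
2. drop(c,e)  →  {holds(a,a), holds(a,c), holds(c,a), holds(c,c), holds(e,a), holds(e,e), linked(a), linked(c), linked(e), marked(a), marked(c)}

swap(a,e); drop(c,e)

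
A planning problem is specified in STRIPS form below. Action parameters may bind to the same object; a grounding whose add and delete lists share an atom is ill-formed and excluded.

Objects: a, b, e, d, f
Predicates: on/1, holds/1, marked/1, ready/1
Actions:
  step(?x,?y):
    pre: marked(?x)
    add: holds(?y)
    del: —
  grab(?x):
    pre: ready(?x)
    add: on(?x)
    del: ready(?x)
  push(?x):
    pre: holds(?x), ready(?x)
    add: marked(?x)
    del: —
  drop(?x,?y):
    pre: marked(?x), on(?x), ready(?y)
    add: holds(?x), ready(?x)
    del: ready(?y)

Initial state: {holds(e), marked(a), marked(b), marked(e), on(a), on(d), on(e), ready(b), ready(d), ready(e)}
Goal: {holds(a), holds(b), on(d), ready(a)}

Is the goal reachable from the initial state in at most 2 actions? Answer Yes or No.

1. step(a,b)  →  {holds(b), holds(e), marked(a), marked(b), marked(e), on(a), on(d), on(e), ready(b), ready(d), ready(e)}
2. drop(a,b)  →  {holds(a), holds(b), holds(e), marked(a), marked(b), marked(e), on(a), on(d), on(e), ready(a), ready(d), ready(e)}
optimal plan length = 2; 2 ≤ 2

Yes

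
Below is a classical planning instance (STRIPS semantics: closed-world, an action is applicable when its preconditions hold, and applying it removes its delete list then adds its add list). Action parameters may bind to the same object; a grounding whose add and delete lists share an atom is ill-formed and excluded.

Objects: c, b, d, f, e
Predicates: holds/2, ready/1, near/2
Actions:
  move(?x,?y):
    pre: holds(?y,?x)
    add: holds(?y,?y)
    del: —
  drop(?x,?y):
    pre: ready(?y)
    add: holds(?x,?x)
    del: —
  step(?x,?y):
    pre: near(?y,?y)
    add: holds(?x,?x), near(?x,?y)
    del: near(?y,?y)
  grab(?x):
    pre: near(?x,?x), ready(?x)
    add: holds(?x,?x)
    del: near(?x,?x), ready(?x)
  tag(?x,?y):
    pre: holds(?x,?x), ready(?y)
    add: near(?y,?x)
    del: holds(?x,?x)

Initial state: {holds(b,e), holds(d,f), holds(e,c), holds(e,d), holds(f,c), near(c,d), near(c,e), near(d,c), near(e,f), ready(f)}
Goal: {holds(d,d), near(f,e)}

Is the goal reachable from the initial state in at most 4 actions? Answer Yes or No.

1. move(c,e)  →  {holds(b,e), holds(d,f), holds(e,c), holds(e,d), holds(e,e), holds(f,c), near(c,d), near(c,e), near(d,c), near(e,f), ready(f)}
2. move(f,d)  →  {holds(b,e), holds(d,d), holds(d,f), holds(e,c), holds(e,d), holds(e,e), holds(f,c), near(c,d), near(c,e), near(d,c), near(e,f), ready(f)}
3. tag(e,f)  →  {holds(b,e), holds(d,d), holds(d,f), holds(e,c), holds(e,d), holds(f,c), near(c,d), near(c,e), near(d,c), near(e,f), near(f,e), ready(f)}
optimal plan length = 3; 3 ≤ 4

Yes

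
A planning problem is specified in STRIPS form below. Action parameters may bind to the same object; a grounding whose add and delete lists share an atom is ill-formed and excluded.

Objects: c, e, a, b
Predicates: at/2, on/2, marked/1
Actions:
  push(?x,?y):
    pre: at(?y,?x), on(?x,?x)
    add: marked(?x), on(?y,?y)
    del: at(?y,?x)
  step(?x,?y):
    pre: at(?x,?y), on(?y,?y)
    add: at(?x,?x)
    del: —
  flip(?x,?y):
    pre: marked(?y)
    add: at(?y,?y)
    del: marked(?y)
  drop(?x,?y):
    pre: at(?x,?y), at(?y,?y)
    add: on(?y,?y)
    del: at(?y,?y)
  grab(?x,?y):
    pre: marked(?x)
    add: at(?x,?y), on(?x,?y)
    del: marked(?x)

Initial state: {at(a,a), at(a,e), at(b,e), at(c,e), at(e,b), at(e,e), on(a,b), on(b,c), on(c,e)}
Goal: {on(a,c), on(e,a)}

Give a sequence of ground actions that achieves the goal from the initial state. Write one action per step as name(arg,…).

1. drop(c,e)  →  {at(a,a), at(a,e), at(b,e), at(c,e), at(e,b), on(a,b), on(b,c), on(c,e), on(e,e)}
2. push(e,a)  →  {at(a,a), at(b,e), at(c,e), at(e,b), marked(e), on(a,a), on(a,b), on(b,c), on(c,e), on(e,e)}
3. push(a,a)  →  {at(b,e), at(c,e), at(e,b), marked(a), marked(e), on(a,a), on(a,b), on(b,c), on(c,e), on(e,e)}
4. grab(e,a)  →  {at(b,e), at(c,e), at(e,a), at(e,b), marked(a), on(a,a), on(a,b), on(b,c), on(c,e), on(e,a), on(e,e)}
5. grab(a,c)  →  {at(a,c), at(b,e), at(c,e), at(e,a), at(e,b), on(a,a), on(a,b), on(a,c), on(b,c), on(c,e), on(e,a), on(e,e)}

drop(c,e); push(e,a); push(a,a); grab(e,a); grab(a,c)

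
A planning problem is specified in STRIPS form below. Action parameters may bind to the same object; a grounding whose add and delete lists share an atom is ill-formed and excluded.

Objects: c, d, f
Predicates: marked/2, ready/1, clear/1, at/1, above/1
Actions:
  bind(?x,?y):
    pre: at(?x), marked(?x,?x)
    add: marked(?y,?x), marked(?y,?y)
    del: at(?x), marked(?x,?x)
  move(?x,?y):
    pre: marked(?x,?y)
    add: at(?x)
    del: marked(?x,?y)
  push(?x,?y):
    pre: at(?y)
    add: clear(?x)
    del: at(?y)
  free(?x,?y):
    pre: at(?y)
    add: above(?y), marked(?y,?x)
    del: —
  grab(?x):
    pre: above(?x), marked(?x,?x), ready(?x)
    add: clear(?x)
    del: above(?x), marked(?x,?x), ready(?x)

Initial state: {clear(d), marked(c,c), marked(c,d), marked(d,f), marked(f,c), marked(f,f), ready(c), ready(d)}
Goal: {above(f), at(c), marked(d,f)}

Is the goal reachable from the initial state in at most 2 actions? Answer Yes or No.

1. move(c,c)  →  {at(c), clear(d), marked(c,d), marked(d,f), marked(f,c), marked(f,f), ready(c), ready(d)}
2. move(f,c)  →  {at(c), at(f), clear(d), marked(c,d), marked(d,f), marked(f,f), ready(c), ready(d)}
3. free(c,f)  →  {above(f), at(c), at(f), clear(d), marked(c,d), marked(d,f), marked(f,c), marked(f,f), ready(c), ready(d)}
optimal plan length = 3; 3 > 2

No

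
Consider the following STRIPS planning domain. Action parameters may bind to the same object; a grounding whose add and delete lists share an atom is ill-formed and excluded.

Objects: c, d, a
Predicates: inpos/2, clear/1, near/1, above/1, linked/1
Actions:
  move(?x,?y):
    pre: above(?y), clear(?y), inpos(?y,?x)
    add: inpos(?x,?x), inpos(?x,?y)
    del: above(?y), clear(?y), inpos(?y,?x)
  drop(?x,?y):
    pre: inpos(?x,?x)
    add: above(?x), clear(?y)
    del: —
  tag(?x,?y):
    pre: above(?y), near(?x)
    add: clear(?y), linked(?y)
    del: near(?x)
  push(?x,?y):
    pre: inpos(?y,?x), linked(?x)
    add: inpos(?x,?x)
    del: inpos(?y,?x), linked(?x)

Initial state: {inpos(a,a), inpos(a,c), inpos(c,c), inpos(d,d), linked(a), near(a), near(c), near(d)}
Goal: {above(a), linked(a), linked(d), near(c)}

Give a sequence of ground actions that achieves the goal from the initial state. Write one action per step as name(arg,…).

drop(d,c); drop(a,c); tag(d,d)

1. drop(d,c)  →  {above(d), clear(c), inpos(a,a), inpos(a,c), inpos(c,c), inpos(d,d), linked(a), near(a), near(c), near(d)}
2. drop(a,c)  →  {above(a), above(d), clear(c), inpos(a,a), inpos(a,c), inpos(c,c), inpos(d,d), linked(a), near(a), near(c), near(d)}
3. tag(d,d)  →  {above(a), above(d), clear(c), clear(d), inpos(a,a), inpos(a,c), inpos(c,c), inpos(d,d), linked(a), linked(d), near(a), near(c)}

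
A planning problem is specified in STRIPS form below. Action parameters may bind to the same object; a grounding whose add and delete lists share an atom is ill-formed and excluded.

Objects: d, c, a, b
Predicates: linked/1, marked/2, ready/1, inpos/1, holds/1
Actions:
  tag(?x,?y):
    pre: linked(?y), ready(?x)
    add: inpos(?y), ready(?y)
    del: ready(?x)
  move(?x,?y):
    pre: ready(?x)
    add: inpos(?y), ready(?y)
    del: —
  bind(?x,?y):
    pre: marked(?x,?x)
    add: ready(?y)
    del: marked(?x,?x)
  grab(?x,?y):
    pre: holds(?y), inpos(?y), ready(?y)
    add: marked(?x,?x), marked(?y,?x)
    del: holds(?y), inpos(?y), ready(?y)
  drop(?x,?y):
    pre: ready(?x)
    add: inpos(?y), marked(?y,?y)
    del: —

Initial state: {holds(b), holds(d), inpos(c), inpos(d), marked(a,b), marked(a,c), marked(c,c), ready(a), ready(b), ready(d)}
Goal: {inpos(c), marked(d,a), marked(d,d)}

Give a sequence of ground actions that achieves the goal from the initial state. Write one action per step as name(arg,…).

1. grab(a,d)  →  {holds(b), inpos(c), marked(a,a), marked(a,b), marked(a,c), marked(c,c), marked(d,a), ready(a), ready(b)}
2. drop(a,d)  →  {holds(b), inpos(c), inpos(d), marked(a,a), marked(a,b), marked(a,c), marked(c,c), marked(d,a), marked(d,d), ready(a), ready(b)}

grab(a,d); drop(a,d)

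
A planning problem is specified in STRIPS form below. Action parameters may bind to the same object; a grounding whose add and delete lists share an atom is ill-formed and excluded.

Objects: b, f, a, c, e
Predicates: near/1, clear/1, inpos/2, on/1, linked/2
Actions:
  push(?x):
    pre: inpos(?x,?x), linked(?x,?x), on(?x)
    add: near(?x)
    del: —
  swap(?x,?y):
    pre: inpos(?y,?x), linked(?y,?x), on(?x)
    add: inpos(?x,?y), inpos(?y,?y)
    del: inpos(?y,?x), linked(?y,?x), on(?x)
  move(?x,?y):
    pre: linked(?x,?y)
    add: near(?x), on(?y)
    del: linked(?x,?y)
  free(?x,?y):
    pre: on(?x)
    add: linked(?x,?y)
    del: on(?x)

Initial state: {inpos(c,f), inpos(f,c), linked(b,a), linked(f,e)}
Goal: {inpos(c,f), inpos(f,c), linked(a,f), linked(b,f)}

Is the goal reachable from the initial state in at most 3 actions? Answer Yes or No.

1. move(b,a)  →  {inpos(c,f), inpos(f,c), linked(f,e), near(b), on(a)}
2. move(f,e)  →  {inpos(c,f), inpos(f,c), near(b), near(f), on(a), on(e)}
3. free(a,f)  →  {inpos(c,f), inpos(f,c), linked(a,f), near(b), near(f), on(e)}
4. free(e,b)  →  {inpos(c,f), inpos(f,c), linked(a,f), linked(e,b), near(b), near(f)}
5. move(e,b)  →  {inpos(c,f), inpos(f,c), linked(a,f), near(b), near(e), near(f), on(b)}
6. free(b,f)  →  {inpos(c,f), inpos(f,c), linked(a,f), linked(b,f), near(b), near(e), near(f)}
optimal plan length = 6; 6 > 3

No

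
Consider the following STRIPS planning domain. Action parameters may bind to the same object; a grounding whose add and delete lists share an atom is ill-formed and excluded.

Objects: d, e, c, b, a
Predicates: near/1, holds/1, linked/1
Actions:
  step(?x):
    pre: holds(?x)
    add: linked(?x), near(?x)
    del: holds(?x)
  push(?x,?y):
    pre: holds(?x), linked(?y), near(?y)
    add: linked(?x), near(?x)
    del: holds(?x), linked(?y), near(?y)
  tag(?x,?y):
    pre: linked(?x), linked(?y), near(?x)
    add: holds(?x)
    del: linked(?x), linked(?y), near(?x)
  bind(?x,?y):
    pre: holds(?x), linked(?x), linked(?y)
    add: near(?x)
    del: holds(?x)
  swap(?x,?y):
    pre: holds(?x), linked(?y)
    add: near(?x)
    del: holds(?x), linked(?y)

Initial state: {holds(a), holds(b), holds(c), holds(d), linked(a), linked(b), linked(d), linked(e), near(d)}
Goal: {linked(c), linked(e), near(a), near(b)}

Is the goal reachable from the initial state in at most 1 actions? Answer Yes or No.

No

1. step(c)  →  {holds(a), holds(b), holds(d), linked(a), linked(b), linked(c), linked(d), linked(e), near(c), near(d)}
2. step(b)  →  {holds(a), holds(d), linked(a), linked(b), linked(c), linked(d), linked(e), near(b), near(c), near(d)}
3. step(a)  →  {holds(d), linked(a), linked(b), linked(c), linked(d), linked(e), near(a), near(b), near(c), near(d)}
optimal plan length = 3; 3 > 1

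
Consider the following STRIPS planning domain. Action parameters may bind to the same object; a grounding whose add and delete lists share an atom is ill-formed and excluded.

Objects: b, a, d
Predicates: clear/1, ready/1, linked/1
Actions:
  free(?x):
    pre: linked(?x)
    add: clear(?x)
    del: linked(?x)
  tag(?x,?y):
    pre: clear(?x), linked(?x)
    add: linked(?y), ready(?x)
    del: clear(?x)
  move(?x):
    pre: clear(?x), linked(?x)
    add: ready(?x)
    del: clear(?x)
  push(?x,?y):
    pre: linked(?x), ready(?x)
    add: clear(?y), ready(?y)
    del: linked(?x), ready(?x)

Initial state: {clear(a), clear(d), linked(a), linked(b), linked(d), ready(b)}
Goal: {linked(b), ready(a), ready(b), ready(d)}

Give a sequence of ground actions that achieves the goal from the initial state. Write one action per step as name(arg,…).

tag(a,b); tag(d,b)

1. tag(a,b)  →  {clear(d), linked(a), linked(b), linked(d), ready(a), ready(b)}
2. tag(d,b)  →  {linked(a), linked(b), linked(d), ready(a), ready(b), ready(d)}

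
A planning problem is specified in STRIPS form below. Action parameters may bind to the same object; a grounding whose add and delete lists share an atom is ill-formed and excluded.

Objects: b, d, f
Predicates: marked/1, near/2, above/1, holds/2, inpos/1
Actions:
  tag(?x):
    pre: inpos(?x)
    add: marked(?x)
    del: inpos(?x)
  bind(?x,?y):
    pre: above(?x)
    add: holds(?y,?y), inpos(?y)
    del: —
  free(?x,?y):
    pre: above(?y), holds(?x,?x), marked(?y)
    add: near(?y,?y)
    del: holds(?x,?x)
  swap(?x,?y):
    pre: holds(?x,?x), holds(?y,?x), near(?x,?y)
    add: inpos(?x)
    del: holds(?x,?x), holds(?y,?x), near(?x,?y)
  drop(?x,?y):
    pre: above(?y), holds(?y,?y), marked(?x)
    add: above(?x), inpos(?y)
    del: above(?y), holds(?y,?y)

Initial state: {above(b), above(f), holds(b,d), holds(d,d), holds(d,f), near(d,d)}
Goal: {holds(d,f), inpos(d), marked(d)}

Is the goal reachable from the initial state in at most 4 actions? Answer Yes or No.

Yes

1. bind(b,d)  →  {above(b), above(f), holds(b,d), holds(d,d), holds(d,f), inpos(d), near(d,d)}
2. tag(d)  →  {above(b), above(f), holds(b,d), holds(d,d), holds(d,f), marked(d), near(d,d)}
3. bind(b,d)  →  {above(b), above(f), holds(b,d), holds(d,d), holds(d,f), inpos(d), marked(d), near(d,d)}
optimal plan length = 3; 3 ≤ 4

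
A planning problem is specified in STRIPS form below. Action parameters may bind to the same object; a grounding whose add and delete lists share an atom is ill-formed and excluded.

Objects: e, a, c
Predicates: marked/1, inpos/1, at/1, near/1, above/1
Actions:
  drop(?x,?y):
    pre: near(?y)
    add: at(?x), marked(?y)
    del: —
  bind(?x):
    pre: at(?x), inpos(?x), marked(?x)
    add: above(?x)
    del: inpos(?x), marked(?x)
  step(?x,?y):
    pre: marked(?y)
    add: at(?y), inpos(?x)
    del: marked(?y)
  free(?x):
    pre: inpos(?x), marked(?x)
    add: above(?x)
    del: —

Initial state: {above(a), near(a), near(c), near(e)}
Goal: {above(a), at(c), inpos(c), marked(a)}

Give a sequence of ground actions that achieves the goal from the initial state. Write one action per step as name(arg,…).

drop(e,e); drop(c,a); step(c,e)

1. drop(e,e)  →  {above(a), at(e), marked(e), near(a), near(c), near(e)}
2. drop(c,a)  →  {above(a), at(c), at(e), marked(a), marked(e), near(a), near(c), near(e)}
3. step(c,e)  →  {above(a), at(c), at(e), inpos(c), marked(a), near(a), near(c), near(e)}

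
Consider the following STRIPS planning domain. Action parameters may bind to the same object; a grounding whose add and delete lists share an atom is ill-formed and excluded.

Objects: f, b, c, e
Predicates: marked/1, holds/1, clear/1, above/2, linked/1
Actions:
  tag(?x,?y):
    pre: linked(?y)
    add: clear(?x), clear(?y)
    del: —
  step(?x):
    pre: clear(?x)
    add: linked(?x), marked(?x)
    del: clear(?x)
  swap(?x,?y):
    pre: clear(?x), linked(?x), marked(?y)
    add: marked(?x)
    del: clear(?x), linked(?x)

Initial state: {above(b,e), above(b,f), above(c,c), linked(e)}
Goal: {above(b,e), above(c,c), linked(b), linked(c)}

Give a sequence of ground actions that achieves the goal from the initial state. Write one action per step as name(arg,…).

1. tag(b,e)  →  {above(b,e), above(b,f), above(c,c), clear(b), clear(e), linked(e)}
2. tag(c,e)  →  {above(b,e), above(b,f), above(c,c), clear(b), clear(c), clear(e), linked(e)}
3. step(b)  →  {above(b,e), above(b,f), above(c,c), clear(c), clear(e), linked(b), linked(e), marked(b)}
4. step(c)  →  {above(b,e), above(b,f), above(c,c), clear(e), linked(b), linked(c), linked(e), marked(b), marked(c)}

tag(b,e); tag(c,e); step(b); step(c)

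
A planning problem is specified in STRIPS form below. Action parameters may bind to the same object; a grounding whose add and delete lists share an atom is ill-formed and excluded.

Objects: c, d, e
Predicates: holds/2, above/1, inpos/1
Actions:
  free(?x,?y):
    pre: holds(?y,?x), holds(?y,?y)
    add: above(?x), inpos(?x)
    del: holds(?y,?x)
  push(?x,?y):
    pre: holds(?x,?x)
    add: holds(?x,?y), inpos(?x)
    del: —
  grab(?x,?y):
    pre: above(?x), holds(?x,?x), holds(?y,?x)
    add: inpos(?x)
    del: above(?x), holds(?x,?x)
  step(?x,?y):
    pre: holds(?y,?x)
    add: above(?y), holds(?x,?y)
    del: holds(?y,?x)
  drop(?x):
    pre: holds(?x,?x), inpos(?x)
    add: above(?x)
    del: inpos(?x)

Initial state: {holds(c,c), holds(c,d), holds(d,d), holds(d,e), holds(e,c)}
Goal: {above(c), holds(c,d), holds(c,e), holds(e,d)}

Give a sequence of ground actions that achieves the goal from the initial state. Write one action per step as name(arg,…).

free(c,c); step(c,e); step(e,d)

1. free(c,c)  →  {above(c), holds(c,d), holds(d,d), holds(d,e), holds(e,c), inpos(c)}
2. step(c,e)  →  {above(c), above(e), holds(c,d), holds(c,e), holds(d,d), holds(d,e), inpos(c)}
3. step(e,d)  →  {above(c), above(d), above(e), holds(c,d), holds(c,e), holds(d,d), holds(e,d), inpos(c)}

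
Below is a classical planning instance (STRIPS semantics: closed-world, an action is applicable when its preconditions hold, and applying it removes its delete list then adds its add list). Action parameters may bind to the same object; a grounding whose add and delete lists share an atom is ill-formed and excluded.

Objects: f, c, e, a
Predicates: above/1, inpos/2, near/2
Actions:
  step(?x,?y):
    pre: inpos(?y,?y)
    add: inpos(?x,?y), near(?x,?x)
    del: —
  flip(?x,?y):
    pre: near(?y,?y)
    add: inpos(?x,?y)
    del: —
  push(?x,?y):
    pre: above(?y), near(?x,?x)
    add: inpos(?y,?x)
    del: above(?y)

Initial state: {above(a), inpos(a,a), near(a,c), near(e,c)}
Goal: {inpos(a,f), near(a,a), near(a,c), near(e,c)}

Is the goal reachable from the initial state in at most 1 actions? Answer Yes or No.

1. step(f,a)  →  {above(a), inpos(a,a), inpos(f,a), near(a,c), near(e,c), near(f,f)}
2. step(a,a)  →  {above(a), inpos(a,a), inpos(f,a), near(a,a), near(a,c), near(e,c), near(f,f)}
3. flip(a,f)  →  {above(a), inpos(a,a), inpos(a,f), inpos(f,a), near(a,a), near(a,c), near(e,c), near(f,f)}
optimal plan length = 3; 3 > 1

No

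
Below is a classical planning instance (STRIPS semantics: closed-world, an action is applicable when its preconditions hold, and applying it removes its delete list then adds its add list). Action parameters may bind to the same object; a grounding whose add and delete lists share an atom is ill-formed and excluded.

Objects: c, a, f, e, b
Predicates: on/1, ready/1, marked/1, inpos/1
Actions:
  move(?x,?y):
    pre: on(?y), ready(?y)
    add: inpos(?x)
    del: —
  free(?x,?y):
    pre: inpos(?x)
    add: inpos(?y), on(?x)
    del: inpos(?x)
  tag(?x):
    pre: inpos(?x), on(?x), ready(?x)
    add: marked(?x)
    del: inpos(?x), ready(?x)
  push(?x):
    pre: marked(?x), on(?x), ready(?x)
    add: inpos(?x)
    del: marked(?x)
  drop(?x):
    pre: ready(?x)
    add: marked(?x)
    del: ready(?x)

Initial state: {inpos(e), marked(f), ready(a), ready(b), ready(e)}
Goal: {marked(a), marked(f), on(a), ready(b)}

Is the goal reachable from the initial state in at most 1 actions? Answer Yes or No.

1. free(e,a)  →  {inpos(a), marked(f), on(e), ready(a), ready(b), ready(e)}
2. free(a,c)  →  {inpos(c), marked(f), on(a), on(e), ready(a), ready(b), ready(e)}
3. drop(a)  →  {inpos(c), marked(a), marked(f), on(a), on(e), ready(b), ready(e)}
optimal plan length = 3; 3 > 1

No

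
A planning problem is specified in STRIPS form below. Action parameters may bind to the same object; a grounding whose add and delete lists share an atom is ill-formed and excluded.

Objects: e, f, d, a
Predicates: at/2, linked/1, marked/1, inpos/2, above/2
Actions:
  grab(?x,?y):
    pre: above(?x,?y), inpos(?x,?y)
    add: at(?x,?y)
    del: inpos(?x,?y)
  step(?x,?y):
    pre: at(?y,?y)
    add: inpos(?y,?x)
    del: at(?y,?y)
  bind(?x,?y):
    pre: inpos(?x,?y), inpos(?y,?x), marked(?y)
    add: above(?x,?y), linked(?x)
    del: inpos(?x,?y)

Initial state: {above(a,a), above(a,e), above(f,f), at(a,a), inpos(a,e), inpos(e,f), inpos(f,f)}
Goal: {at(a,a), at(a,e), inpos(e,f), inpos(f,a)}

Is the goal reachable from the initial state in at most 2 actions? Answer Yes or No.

No

1. grab(f,f)  →  {above(a,a), above(a,e), above(f,f), at(a,a), at(f,f), inpos(a,e), inpos(e,f)}
2. grab(a,e)  →  {above(a,a), above(a,e), above(f,f), at(a,a), at(a,e), at(f,f), inpos(e,f)}
3. step(a,f)  →  {above(a,a), above(a,e), above(f,f), at(a,a), at(a,e), inpos(e,f), inpos(f,a)}
optimal plan length = 3; 3 > 2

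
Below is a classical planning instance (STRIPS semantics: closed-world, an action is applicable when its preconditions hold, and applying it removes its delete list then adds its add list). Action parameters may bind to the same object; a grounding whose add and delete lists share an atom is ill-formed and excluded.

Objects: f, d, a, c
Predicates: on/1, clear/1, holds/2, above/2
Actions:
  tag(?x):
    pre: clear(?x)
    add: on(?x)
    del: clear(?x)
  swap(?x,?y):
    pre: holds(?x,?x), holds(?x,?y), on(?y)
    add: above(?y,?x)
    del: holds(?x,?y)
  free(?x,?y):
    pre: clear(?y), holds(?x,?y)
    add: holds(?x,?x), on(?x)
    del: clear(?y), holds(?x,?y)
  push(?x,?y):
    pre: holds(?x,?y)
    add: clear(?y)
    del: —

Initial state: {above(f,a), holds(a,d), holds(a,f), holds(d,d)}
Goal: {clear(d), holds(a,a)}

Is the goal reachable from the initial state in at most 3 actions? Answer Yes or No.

Yes

1. push(d,d)  →  {above(f,a), clear(d), holds(a,d), holds(a,f), holds(d,d)}
2. free(a,d)  →  {above(f,a), holds(a,a), holds(a,f), holds(d,d), on(a)}
3. push(d,d)  →  {above(f,a), clear(d), holds(a,a), holds(a,f), holds(d,d), on(a)}
optimal plan length = 3; 3 ≤ 3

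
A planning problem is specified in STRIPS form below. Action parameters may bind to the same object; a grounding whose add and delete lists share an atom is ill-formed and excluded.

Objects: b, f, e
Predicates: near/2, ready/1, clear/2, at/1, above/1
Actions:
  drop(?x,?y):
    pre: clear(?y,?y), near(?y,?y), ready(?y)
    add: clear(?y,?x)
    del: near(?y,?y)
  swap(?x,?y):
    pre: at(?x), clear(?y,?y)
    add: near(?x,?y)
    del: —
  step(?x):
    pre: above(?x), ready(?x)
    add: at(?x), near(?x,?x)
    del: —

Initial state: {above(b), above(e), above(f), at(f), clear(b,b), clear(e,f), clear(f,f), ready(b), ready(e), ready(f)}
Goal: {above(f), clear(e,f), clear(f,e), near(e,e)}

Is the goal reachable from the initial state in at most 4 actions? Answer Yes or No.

1. swap(f,f)  →  {above(b), above(e), above(f), at(f), clear(b,b), clear(e,f), clear(f,f), near(f,f), ready(b), ready(e), ready(f)}
2. drop(e,f)  →  {above(b), above(e), above(f), at(f), clear(b,b), clear(e,f), clear(f,e), clear(f,f), ready(b), ready(e), ready(f)}
3. step(e)  →  {above(b), above(e), above(f), at(e), at(f), clear(b,b), clear(e,f), clear(f,e), clear(f,f), near(e,e), ready(b), ready(e), ready(f)}
optimal plan length = 3; 3 ≤ 4

Yes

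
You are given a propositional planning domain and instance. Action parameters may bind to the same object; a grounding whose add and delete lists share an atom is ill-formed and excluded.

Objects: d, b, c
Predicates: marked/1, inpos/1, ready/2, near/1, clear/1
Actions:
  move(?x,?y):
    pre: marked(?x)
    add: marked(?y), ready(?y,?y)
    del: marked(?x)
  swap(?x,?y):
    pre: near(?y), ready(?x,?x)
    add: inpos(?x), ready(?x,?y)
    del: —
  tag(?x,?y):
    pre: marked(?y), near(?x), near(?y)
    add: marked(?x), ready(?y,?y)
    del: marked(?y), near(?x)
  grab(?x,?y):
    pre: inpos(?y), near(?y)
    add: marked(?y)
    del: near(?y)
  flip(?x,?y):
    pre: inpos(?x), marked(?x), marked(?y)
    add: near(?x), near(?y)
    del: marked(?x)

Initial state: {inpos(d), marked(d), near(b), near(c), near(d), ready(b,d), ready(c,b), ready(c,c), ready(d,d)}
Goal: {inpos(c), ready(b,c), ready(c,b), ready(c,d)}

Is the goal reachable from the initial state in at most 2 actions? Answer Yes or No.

No

1. move(d,b)  →  {inpos(d), marked(b), near(b), near(c), near(d), ready(b,b), ready(b,d), ready(c,b), ready(c,c), ready(d,d)}
2. swap(b,c)  →  {inpos(b), inpos(d), marked(b), near(b), near(c), near(d), ready(b,b), ready(b,c), ready(b,d), ready(c,b), ready(c,c), ready(d,d)}
3. swap(c,d)  →  {inpos(b), inpos(c), inpos(d), marked(b), near(b), near(c), near(d), ready(b,b), ready(b,c), ready(b,d), ready(c,b), ready(c,c), ready(c,d), ready(d,d)}
optimal plan length = 3; 3 > 2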